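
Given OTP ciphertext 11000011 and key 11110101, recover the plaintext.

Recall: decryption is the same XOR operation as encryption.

Step 1: XOR ciphertext with key:
  Ciphertext: 11000011
  Key:        11110101
  XOR:        00110110
Step 2: Plaintext = 00110110 = 54 in decimal.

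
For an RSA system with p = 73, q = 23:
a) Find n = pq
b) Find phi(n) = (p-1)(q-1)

Step 1: n = p * q = 73 * 23 = 1679.
Step 2: phi(n) = (p-1)(q-1) = 72 * 22 = 1584.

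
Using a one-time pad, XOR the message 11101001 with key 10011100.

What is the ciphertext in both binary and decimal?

Step 1: Write out the XOR operation bit by bit:
  Message: 11101001
  Key:     10011100
  XOR:     01110101
Step 2: Convert to decimal: 01110101 = 117.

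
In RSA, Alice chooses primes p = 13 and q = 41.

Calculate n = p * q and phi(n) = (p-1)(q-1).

Step 1: n = p * q = 13 * 41 = 533.
Step 2: phi(n) = (p-1)(q-1) = 12 * 40 = 480.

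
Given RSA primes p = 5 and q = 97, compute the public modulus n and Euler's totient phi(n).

Step 1: n = p * q = 5 * 97 = 485.
Step 2: phi(n) = (p-1)(q-1) = 4 * 96 = 384.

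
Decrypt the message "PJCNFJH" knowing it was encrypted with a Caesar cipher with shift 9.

Step 1: Reverse the shift by subtracting 9 from each letter position.
  P (position 15) -> position (15-9) mod 26 = 6 -> G
  J (position 9) -> position (9-9) mod 26 = 0 -> A
  C (position 2) -> position (2-9) mod 26 = 19 -> T
  N (position 13) -> position (13-9) mod 26 = 4 -> E
  F (position 5) -> position (5-9) mod 26 = 22 -> W
  J (position 9) -> position (9-9) mod 26 = 0 -> A
  H (position 7) -> position (7-9) mod 26 = 24 -> Y
Decrypted message: GATEWAY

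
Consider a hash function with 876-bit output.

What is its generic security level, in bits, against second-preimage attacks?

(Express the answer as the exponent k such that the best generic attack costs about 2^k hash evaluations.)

Step 1: The hash has a 876-bit output.
Step 2: Second-preimage resistance means: given a specific input x, it should be infeasible to find a different y with h(y) = h(x).
With a 876-bit output, a generic search for a second preimage costs about 2^876 evaluations (each trial matches the fixed target with probability 2^-876).
Step 3: Security level = 876 bits.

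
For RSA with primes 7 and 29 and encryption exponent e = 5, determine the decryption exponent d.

Step 1: n = 7 * 29 = 203.
Step 2: phi(n) = 6 * 28 = 168.
Step 3: Find d such that 5 * d = 1 (mod 168).
Step 4: d = 5^(-1) mod 168 = 101.
Verification: 5 * 101 = 505 = 3 * 168 + 1.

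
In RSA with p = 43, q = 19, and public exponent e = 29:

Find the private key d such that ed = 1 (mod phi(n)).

Step 1: n = 43 * 19 = 817.
Step 2: phi(n) = 42 * 18 = 756.
Step 3: Find d such that 29 * d = 1 (mod 756).
Step 4: d = 29^(-1) mod 756 = 365.
Verification: 29 * 365 = 10585 = 14 * 756 + 1.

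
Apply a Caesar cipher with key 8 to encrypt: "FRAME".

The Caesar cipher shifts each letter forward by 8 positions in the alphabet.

Step 1: For each letter, shift forward by 8 positions (mod 26).
  F (position 5) -> position (5+8) mod 26 = 13 -> N
  R (position 17) -> position (17+8) mod 26 = 25 -> Z
  A (position 0) -> position (0+8) mod 26 = 8 -> I
  M (position 12) -> position (12+8) mod 26 = 20 -> U
  E (position 4) -> position (4+8) mod 26 = 12 -> M
Result: NZIUM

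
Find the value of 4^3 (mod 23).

Step 1: Compute 4^3 mod 23 step by step, reducing modulo 23 at each step.
  4^1 mod 23 = 4
  4^2 mod 23 = (4 * 4) mod 23 = 16
  4^3 mod 23 = (16 * 4) mod 23 = 18
Step 2: Result = 18.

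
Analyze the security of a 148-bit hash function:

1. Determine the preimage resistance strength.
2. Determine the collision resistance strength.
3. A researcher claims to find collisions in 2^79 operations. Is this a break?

Step 1: Preimage resistance requires brute-force of 2^148 operations.
Step 2: Collision resistance (birthday bound) = 2^(148/2) = 2^74.
Step 3: The claimed attack costs 2^79 operations.
Step 4: Since 2^79 >= 2^74, the claimed attack is no faster than the generic birthday attack, so this does not break collision resistance.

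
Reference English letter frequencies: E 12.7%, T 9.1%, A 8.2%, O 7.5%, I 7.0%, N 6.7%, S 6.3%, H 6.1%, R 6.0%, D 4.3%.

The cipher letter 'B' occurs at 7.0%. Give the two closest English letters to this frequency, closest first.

Step 1: Observed frequency of 'B' is 7.0%.
Step 2: Compute distances to each reference frequency and sort:
  I (7.0%): difference = 0.0% <-- BEST
  N (6.7%): difference = 0.3% <-- RUNNER-UP
  O (7.5%): difference = 0.5%
  S (6.3%): difference = 0.7%
  H (6.1%): difference = 0.9%
Step 3: Most likely is 'I' (7.0%, diff 0.0%); second most likely is 'N' (6.7%, diff 0.3%).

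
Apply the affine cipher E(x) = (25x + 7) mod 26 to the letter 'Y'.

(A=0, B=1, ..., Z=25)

Step 1: Convert 'Y' to number: x = 24.
Step 2: E(24) = (25 * 24 + 7) mod 26 = 607 mod 26 = 9.
Step 3: Convert 9 back to letter: J.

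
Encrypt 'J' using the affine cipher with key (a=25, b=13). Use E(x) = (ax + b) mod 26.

Step 1: Convert 'J' to number: x = 9.
Step 2: E(9) = (25 * 9 + 13) mod 26 = 238 mod 26 = 4.
Step 3: Convert 4 back to letter: E.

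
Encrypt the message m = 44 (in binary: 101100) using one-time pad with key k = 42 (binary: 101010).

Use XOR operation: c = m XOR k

Step 1: Write out the XOR operation bit by bit:
  Message: 101100
  Key:     101010
  XOR:     000110
Step 2: Convert to decimal: 000110 = 6.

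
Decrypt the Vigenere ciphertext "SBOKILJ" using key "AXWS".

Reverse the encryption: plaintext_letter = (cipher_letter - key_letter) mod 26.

Step 1: Extend key: AXWSAXW
Step 2: Decrypt each letter (c - k) mod 26:
  S(18) - A(0) = (18-0) mod 26 = 18 = S
  B(1) - X(23) = (1-23) mod 26 = 4 = E
  O(14) - W(22) = (14-22) mod 26 = 18 = S
  K(10) - S(18) = (10-18) mod 26 = 18 = S
  I(8) - A(0) = (8-0) mod 26 = 8 = I
  L(11) - X(23) = (11-23) mod 26 = 14 = O
  J(9) - W(22) = (9-22) mod 26 = 13 = N
Plaintext: SESSION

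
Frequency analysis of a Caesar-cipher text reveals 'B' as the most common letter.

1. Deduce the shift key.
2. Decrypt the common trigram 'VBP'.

Step 1: In English, 'E' is the most frequent letter (12.7%).
Step 2: The most frequent ciphertext letter is 'B' (position 1).
Step 3: Shift = (1 - 4) mod 26 = 23.
Step 4: Decrypt 'VBP' by shifting back 23:
  V -> Y
  B -> E
  P -> S
Step 5: 'VBP' decrypts to 'YES'.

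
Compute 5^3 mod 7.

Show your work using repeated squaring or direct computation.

Step 1: Compute 5^3 mod 7 step by step, reducing modulo 7 at each step.
  5^1 mod 7 = 5
  5^2 mod 7 = (5 * 5) mod 7 = 4
  5^3 mod 7 = (4 * 5) mod 7 = 6
Step 2: Result = 6.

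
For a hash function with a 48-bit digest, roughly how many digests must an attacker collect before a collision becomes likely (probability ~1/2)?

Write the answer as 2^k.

Step 1: The birthday paradox gives collision probability ~50% after sqrt(2^n) = 2^(n/2) hashes.
Step 2: For 48-bit output: 2^(48/2) = 2^24.
Step 3: Approximately 2^24 hash computations needed.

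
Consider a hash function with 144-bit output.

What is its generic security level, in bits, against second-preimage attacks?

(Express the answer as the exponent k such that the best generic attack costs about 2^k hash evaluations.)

Step 1: The hash has a 144-bit output.
Step 2: Second-preimage resistance means: given a specific input x, it should be infeasible to find a different y with h(y) = h(x).
With a 144-bit output, a generic search for a second preimage costs about 2^144 evaluations (each trial matches the fixed target with probability 2^-144).
Step 3: Security level = 144 bits.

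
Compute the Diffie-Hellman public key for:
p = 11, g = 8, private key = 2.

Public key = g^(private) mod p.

Step 1: A = g^a mod p = 8^2 mod 11.
  8^1 mod 11 = 8
  8^2 mod 11 = (8 * 8) mod 11 = 9
Result: A = 9.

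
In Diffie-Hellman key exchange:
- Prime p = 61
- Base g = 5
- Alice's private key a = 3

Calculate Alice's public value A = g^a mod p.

Step 1: A = g^a mod p = 5^3 mod 61.
  5^1 mod 61 = 5
  5^2 mod 61 = (5 * 5) mod 61 = 25
  5^3 mod 61 = (25 * 5) mod 61 = 3
Result: A = 3.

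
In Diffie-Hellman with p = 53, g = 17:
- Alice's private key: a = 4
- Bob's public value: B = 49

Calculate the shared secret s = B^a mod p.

Step 1: s = B^a mod p = 49^4 mod 53.
  49^1 mod 53 = 49
  49^2 mod 53 = (49 * 49) mod 53 = 16
  49^3 mod 53 = (16 * 49) mod 53 = 42
  49^4 mod 53 = (42 * 49) mod 53 = 44
Result: shared secret = 44.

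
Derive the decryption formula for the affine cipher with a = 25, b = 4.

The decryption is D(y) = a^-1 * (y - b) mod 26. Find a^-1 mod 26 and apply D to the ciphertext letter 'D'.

Step 1: Find a^-1, the modular inverse of 25 mod 26.
Step 2: We need 25 * a^-1 = 1 (mod 26).
Step 3: 25 * 25 = 625 = 24 * 26 + 1, so a^-1 = 25.
Step 4: D(y) = 25(y - 4) mod 26.
Step 5: Apply to 'D' (y = 3): D(3) = 25 * (3 - 4) mod 26 = 25 * -1 mod 26 = 1 -> 'B'.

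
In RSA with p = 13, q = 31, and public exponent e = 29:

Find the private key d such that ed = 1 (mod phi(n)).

Step 1: n = 13 * 31 = 403.
Step 2: phi(n) = 12 * 30 = 360.
Step 3: Find d such that 29 * d = 1 (mod 360).
Step 4: d = 29^(-1) mod 360 = 149.
Verification: 29 * 149 = 4321 = 12 * 360 + 1.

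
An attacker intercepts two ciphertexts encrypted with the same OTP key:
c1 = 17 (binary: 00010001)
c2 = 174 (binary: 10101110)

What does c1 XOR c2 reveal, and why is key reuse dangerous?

Step 1: c1 XOR c2 = (m1 XOR k) XOR (m2 XOR k).
Step 2: By XOR associativity/commutativity: = m1 XOR m2 XOR k XOR k = m1 XOR m2.
Step 3: 00010001 XOR 10101110 = 10111111 = 191.
Step 4: The key cancels out! An attacker learns m1 XOR m2 = 191, revealing the relationship between plaintexts.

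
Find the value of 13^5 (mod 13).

Step 1: Compute 13^5 mod 13 step by step, reducing modulo 13 at each step.
  13^1 mod 13 = 0
  13^2 mod 13 = (0 * 13) mod 13 = 0
  13^3 mod 13 = (0 * 13) mod 13 = 0
  13^4 mod 13 = (0 * 13) mod 13 = 0
  13^5 mod 13 = (0 * 13) mod 13 = 0
Step 2: Result = 0.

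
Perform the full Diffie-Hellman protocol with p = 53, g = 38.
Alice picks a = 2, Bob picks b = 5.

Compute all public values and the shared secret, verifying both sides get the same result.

Step 1: A = g^a mod p = 38^2 mod 53 = 13.
Step 2: B = g^b mod p = 38^5 mod 53 = 9.
Step 3: Alice computes s = B^a mod p = 9^2 mod 53 = 28.
Step 4: Bob computes s = A^b mod p = 13^5 mod 53 = 28.
Both sides agree: shared secret = 28.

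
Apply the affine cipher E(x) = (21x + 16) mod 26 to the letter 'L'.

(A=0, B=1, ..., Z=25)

Step 1: Convert 'L' to number: x = 11.
Step 2: E(11) = (21 * 11 + 16) mod 26 = 247 mod 26 = 13.
Step 3: Convert 13 back to letter: N.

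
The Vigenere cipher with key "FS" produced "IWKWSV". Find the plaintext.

Step 1: Extend key: FSFSFS
Step 2: Decrypt each letter (c - k) mod 26:
  I(8) - F(5) = (8-5) mod 26 = 3 = D
  W(22) - S(18) = (22-18) mod 26 = 4 = E
  K(10) - F(5) = (10-5) mod 26 = 5 = F
  W(22) - S(18) = (22-18) mod 26 = 4 = E
  S(18) - F(5) = (18-5) mod 26 = 13 = N
  V(21) - S(18) = (21-18) mod 26 = 3 = D
Plaintext: DEFEND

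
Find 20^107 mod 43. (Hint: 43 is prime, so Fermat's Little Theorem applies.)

Step 1: Since 43 is prime, by Fermat's Little Theorem: 20^42 = 1 (mod 43).
Step 2: Reduce exponent: 107 mod 42 = 23.
Step 3: So 20^107 = 20^23 (mod 43).
Step 4: 20^23 mod 43 = 30.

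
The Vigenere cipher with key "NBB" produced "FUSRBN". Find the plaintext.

Step 1: Extend key: NBBNBB
Step 2: Decrypt each letter (c - k) mod 26:
  F(5) - N(13) = (5-13) mod 26 = 18 = S
  U(20) - B(1) = (20-1) mod 26 = 19 = T
  S(18) - B(1) = (18-1) mod 26 = 17 = R
  R(17) - N(13) = (17-13) mod 26 = 4 = E
  B(1) - B(1) = (1-1) mod 26 = 0 = A
  N(13) - B(1) = (13-1) mod 26 = 12 = M
Plaintext: STREAM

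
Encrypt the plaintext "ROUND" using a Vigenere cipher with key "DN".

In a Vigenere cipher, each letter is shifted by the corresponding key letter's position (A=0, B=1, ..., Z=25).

Step 1: Repeat key to match plaintext length:
  Plaintext: ROUND
  Key:       DNDND
Step 2: Encrypt each letter:
  R(17) + D(3) = (17+3) mod 26 = 20 = U
  O(14) + N(13) = (14+13) mod 26 = 1 = B
  U(20) + D(3) = (20+3) mod 26 = 23 = X
  N(13) + N(13) = (13+13) mod 26 = 0 = A
  D(3) + D(3) = (3+3) mod 26 = 6 = G
Ciphertext: UBXAG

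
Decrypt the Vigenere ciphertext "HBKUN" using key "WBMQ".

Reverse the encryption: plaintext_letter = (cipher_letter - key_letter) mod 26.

Step 1: Extend key: WBMQW
Step 2: Decrypt each letter (c - k) mod 26:
  H(7) - W(22) = (7-22) mod 26 = 11 = L
  B(1) - B(1) = (1-1) mod 26 = 0 = A
  K(10) - M(12) = (10-12) mod 26 = 24 = Y
  U(20) - Q(16) = (20-16) mod 26 = 4 = E
  N(13) - W(22) = (13-22) mod 26 = 17 = R
Plaintext: LAYER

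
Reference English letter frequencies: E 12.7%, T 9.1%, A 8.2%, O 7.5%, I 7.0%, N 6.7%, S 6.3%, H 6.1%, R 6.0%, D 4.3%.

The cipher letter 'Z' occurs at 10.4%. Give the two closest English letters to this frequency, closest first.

Step 1: Observed frequency of 'Z' is 10.4%.
Step 2: Compute distances to each reference frequency and sort:
  T (9.1%): difference = 1.3% <-- BEST
  A (8.2%): difference = 2.2% <-- RUNNER-UP
  E (12.7%): difference = 2.3%
  O (7.5%): difference = 2.9%
  I (7.0%): difference = 3.4%
Step 3: Most likely is 'T' (9.1%, diff 1.3%); second most likely is 'A' (8.2%, diff 2.2%).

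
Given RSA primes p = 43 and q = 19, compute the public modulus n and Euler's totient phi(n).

Step 1: n = p * q = 43 * 19 = 817.
Step 2: phi(n) = (p-1)(q-1) = 42 * 18 = 756.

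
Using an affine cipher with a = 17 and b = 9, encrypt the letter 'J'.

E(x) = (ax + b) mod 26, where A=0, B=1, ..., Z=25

Step 1: Convert 'J' to number: x = 9.
Step 2: E(9) = (17 * 9 + 9) mod 26 = 162 mod 26 = 6.
Step 3: Convert 6 back to letter: G.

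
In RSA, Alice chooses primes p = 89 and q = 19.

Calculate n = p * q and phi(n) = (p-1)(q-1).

Step 1: n = p * q = 89 * 19 = 1691.
Step 2: phi(n) = (p-1)(q-1) = 88 * 18 = 1584.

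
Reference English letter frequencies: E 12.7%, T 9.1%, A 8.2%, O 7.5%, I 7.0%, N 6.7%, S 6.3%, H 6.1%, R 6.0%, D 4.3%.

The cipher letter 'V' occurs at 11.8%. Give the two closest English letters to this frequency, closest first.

Step 1: Observed frequency of 'V' is 11.8%.
Step 2: Compute distances to each reference frequency and sort:
  E (12.7%): difference = 0.9% <-- BEST
  T (9.1%): difference = 2.7% <-- RUNNER-UP
  A (8.2%): difference = 3.6%
  O (7.5%): difference = 4.3%
  I (7.0%): difference = 4.8%
Step 3: Most likely is 'E' (12.7%, diff 0.9%); second most likely is 'T' (9.1%, diff 2.7%).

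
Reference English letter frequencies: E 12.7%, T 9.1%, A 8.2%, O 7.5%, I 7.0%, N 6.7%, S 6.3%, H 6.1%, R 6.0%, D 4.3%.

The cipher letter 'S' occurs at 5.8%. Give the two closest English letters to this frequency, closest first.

Step 1: Observed frequency of 'S' is 5.8%.
Step 2: Compute distances to each reference frequency and sort:
  R (6.0%): difference = 0.2% <-- BEST
  H (6.1%): difference = 0.3% <-- RUNNER-UP
  S (6.3%): difference = 0.5%
  N (6.7%): difference = 0.9%
  I (7.0%): difference = 1.2%
Step 3: Most likely is 'R' (6.0%, diff 0.2%); second most likely is 'H' (6.1%, diff 0.3%).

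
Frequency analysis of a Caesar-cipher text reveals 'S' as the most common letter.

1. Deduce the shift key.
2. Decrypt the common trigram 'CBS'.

Step 1: In English, 'E' is the most frequent letter (12.7%).
Step 2: The most frequent ciphertext letter is 'S' (position 18).
Step 3: Shift = (18 - 4) mod 26 = 14.
Step 4: Decrypt 'CBS' by shifting back 14:
  C -> O
  B -> N
  S -> E
Step 5: 'CBS' decrypts to 'ONE'.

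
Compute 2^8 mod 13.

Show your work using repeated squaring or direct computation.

Step 1: Compute 2^8 mod 13 step by step, reducing modulo 13 at each step.
  2^1 mod 13 = 2
  2^2 mod 13 = (2 * 2) mod 13 = 4
  2^3 mod 13 = (4 * 2) mod 13 = 8
  2^4 mod 13 = (8 * 2) mod 13 = 3
  2^5 mod 13 = (3 * 2) mod 13 = 6
  2^6 mod 13 = (6 * 2) mod 13 = 12
  2^7 mod 13 = (12 * 2) mod 13 = 11
  2^8 mod 13 = (11 * 2) mod 13 = 9
Step 2: Result = 9.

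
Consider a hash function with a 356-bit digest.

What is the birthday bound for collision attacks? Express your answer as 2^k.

Step 1: The birthday paradox gives collision probability ~50% after sqrt(2^n) = 2^(n/2) hashes.
Step 2: For 356-bit output: 2^(356/2) = 2^178.
Step 3: Approximately 2^178 hash computations needed.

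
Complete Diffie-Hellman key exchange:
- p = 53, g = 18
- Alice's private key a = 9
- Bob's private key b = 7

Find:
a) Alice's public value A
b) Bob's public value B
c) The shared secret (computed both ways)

Step 1: A = g^a mod p = 18^9 mod 53 = 8.
Step 2: B = g^b mod p = 18^7 mod 53 = 19.
Step 3: Alice computes s = B^a mod p = 19^9 mod 53 = 48.
Step 4: Bob computes s = A^b mod p = 8^7 mod 53 = 48.
Both sides agree: shared secret = 48.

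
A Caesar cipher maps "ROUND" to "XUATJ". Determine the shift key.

Step 1: Compare first letters: R (position 17) -> X (position 23).
Step 2: Shift = (23 - 17) mod 26 = 6.
The shift value is 6.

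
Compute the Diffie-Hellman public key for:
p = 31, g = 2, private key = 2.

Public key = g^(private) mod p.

Step 1: A = g^a mod p = 2^2 mod 31.
  2^1 mod 31 = 2
  2^2 mod 31 = (2 * 2) mod 31 = 4
Result: A = 4.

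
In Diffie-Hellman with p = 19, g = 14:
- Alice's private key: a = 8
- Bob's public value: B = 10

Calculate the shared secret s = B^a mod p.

Step 1: s = B^a mod p = 10^8 mod 19.
  10^1 mod 19 = 10
  10^2 mod 19 = (10 * 10) mod 19 = 5
  10^3 mod 19 = (5 * 10) mod 19 = 12
  10^4 mod 19 = (12 * 10) mod 19 = 6
  10^5 mod 19 = (6 * 10) mod 19 = 3
  10^6 mod 19 = (3 * 10) mod 19 = 11
  10^7 mod 19 = (11 * 10) mod 19 = 15
  10^8 mod 19 = (15 * 10) mod 19 = 17
Result: shared secret = 17.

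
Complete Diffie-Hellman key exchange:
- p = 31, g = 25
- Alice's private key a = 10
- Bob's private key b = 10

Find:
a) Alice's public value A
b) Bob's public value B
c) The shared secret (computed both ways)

Step 1: A = g^a mod p = 25^10 mod 31 = 25.
Step 2: B = g^b mod p = 25^10 mod 31 = 25.
Step 3: Alice computes s = B^a mod p = 25^10 mod 31 = 25.
Step 4: Bob computes s = A^b mod p = 25^10 mod 31 = 25.
Both sides agree: shared secret = 25.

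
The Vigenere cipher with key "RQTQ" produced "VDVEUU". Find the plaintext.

Step 1: Extend key: RQTQRQ
Step 2: Decrypt each letter (c - k) mod 26:
  V(21) - R(17) = (21-17) mod 26 = 4 = E
  D(3) - Q(16) = (3-16) mod 26 = 13 = N
  V(21) - T(19) = (21-19) mod 26 = 2 = C
  E(4) - Q(16) = (4-16) mod 26 = 14 = O
  U(20) - R(17) = (20-17) mod 26 = 3 = D
  U(20) - Q(16) = (20-16) mod 26 = 4 = E
Plaintext: ENCODE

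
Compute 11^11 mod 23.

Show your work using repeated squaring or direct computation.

Step 1: Compute 11^11 mod 23 step by step, reducing modulo 23 at each step.
  11^1 mod 23 = 11
  11^2 mod 23 = (11 * 11) mod 23 = 6
  11^3 mod 23 = (6 * 11) mod 23 = 20
  11^4 mod 23 = (20 * 11) mod 23 = 13
  11^5 mod 23 = (13 * 11) mod 23 = 5
  11^6 mod 23 = (5 * 11) mod 23 = 9
  11^7 mod 23 = (9 * 11) mod 23 = 7
  11^8 mod 23 = (7 * 11) mod 23 = 8
  11^9 mod 23 = (8 * 11) mod 23 = 19
  11^10 mod 23 = (19 * 11) mod 23 = 2
  11^11 mod 23 = (2 * 11) mod 23 = 22
Step 2: Result = 22.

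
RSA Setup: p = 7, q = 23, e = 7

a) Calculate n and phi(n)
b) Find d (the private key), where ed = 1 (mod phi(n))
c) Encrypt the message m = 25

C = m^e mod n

Step 1: n = 7 * 23 = 161.
Step 2: phi(n) = (7-1)(23-1) = 6 * 22 = 132.
Step 3: Find d = 7^(-1) mod 132 = 19.
  Verify: 7 * 19 = 133 = 1 (mod 132).
Step 4: C = 25^7 mod 161 = 151.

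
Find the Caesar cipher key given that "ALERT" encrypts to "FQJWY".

Step 1: Compare first letters: A (position 0) -> F (position 5).
Step 2: Shift = (5 - 0) mod 26 = 5.
The shift value is 5.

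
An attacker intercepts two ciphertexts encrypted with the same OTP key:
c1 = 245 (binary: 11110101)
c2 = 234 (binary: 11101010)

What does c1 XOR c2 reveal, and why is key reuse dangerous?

Step 1: c1 XOR c2 = (m1 XOR k) XOR (m2 XOR k).
Step 2: By XOR associativity/commutativity: = m1 XOR m2 XOR k XOR k = m1 XOR m2.
Step 3: 11110101 XOR 11101010 = 00011111 = 31.
Step 4: The key cancels out! An attacker learns m1 XOR m2 = 31, revealing the relationship between plaintexts.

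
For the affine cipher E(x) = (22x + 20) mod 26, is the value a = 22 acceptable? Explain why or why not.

Step 1: Compute gcd(22, 26).
Step 2: gcd(22, 26) = 2.
Since gcd = 2 != 1, 22 shares a common factor with 26, so it cannot be used.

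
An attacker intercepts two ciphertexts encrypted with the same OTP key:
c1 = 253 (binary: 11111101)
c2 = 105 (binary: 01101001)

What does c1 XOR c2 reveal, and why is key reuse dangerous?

Step 1: c1 XOR c2 = (m1 XOR k) XOR (m2 XOR k).
Step 2: By XOR associativity/commutativity: = m1 XOR m2 XOR k XOR k = m1 XOR m2.
Step 3: 11111101 XOR 01101001 = 10010100 = 148.
Step 4: The key cancels out! An attacker learns m1 XOR m2 = 148, revealing the relationship between plaintexts.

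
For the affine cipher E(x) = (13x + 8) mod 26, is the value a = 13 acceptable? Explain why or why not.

Step 1: Compute gcd(13, 26).
Step 2: gcd(13, 26) = 13.
Since gcd = 13 != 1, 13 shares a common factor with 26, so it cannot be used.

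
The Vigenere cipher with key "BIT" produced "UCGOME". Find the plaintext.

Step 1: Extend key: BITBIT
Step 2: Decrypt each letter (c - k) mod 26:
  U(20) - B(1) = (20-1) mod 26 = 19 = T
  C(2) - I(8) = (2-8) mod 26 = 20 = U
  G(6) - T(19) = (6-19) mod 26 = 13 = N
  O(14) - B(1) = (14-1) mod 26 = 13 = N
  M(12) - I(8) = (12-8) mod 26 = 4 = E
  E(4) - T(19) = (4-19) mod 26 = 11 = L
Plaintext: TUNNEL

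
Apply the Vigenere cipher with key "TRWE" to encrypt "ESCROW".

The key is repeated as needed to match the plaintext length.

Step 1: Repeat key to match plaintext length:
  Plaintext: ESCROW
  Key:       TRWETR
Step 2: Encrypt each letter:
  E(4) + T(19) = (4+19) mod 26 = 23 = X
  S(18) + R(17) = (18+17) mod 26 = 9 = J
  C(2) + W(22) = (2+22) mod 26 = 24 = Y
  R(17) + E(4) = (17+4) mod 26 = 21 = V
  O(14) + T(19) = (14+19) mod 26 = 7 = H
  W(22) + R(17) = (22+17) mod 26 = 13 = N
Ciphertext: XJYVHN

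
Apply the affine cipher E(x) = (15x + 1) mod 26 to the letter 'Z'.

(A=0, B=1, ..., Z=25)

Step 1: Convert 'Z' to number: x = 25.
Step 2: E(25) = (15 * 25 + 1) mod 26 = 376 mod 26 = 12.
Step 3: Convert 12 back to letter: M.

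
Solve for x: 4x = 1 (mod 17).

Step 1: We need x such that 4 * x = 1 (mod 17).
Step 2: Using the extended Euclidean algorithm or trial:
  4 * 13 = 52 = 3 * 17 + 1.
Step 3: Since 52 mod 17 = 1, the inverse is x = 13.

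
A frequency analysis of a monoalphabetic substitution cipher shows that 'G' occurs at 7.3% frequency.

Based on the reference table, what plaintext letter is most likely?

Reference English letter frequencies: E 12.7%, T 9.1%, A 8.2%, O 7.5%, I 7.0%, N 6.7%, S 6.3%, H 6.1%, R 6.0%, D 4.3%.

Step 1: The observed frequency is 7.3%.
Step 2: Compare with English frequencies:
  E: 12.7% (difference: 5.4%)
  T: 9.1% (difference: 1.8%)
  A: 8.2% (difference: 0.9%)
  O: 7.5% (difference: 0.2%) <-- closest
  I: 7.0% (difference: 0.3%)
  N: 6.7% (difference: 0.6%)
  S: 6.3% (difference: 1.0%)
  H: 6.1% (difference: 1.2%)
  R: 6.0% (difference: 1.3%)
  D: 4.3% (difference: 3.0%)
Step 3: 'G' most likely represents 'O' (frequency 7.5%).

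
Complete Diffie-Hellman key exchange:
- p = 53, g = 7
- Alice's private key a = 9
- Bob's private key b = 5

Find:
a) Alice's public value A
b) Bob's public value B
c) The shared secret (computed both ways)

Step 1: A = g^a mod p = 7^9 mod 53 = 43.
Step 2: B = g^b mod p = 7^5 mod 53 = 6.
Step 3: Alice computes s = B^a mod p = 6^9 mod 53 = 11.
Step 4: Bob computes s = A^b mod p = 43^5 mod 53 = 11.
Both sides agree: shared secret = 11.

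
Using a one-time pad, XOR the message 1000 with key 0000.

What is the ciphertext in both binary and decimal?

Step 1: Write out the XOR operation bit by bit:
  Message: 1000
  Key:     0000
  XOR:     1000
Step 2: Convert to decimal: 1000 = 8.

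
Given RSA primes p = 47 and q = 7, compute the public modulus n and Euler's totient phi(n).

Step 1: n = p * q = 47 * 7 = 329.
Step 2: phi(n) = (p-1)(q-1) = 46 * 6 = 276.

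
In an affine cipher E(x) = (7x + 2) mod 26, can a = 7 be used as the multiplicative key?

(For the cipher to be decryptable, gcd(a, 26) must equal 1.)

Step 1: Compute gcd(7, 26).
Step 2: gcd(7, 26) = 1.
Since gcd = 1, 7 is coprime with 26, so it is a valid key.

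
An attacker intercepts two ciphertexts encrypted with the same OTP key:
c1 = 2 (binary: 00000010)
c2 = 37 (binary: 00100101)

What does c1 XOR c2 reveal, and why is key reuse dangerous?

Step 1: c1 XOR c2 = (m1 XOR k) XOR (m2 XOR k).
Step 2: By XOR associativity/commutativity: = m1 XOR m2 XOR k XOR k = m1 XOR m2.
Step 3: 00000010 XOR 00100101 = 00100111 = 39.
Step 4: The key cancels out! An attacker learns m1 XOR m2 = 39, revealing the relationship between plaintexts.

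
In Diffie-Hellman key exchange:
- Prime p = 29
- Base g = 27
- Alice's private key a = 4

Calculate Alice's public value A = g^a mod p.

Step 1: A = g^a mod p = 27^4 mod 29.
  27^1 mod 29 = 27
  27^2 mod 29 = (27 * 27) mod 29 = 4
  27^3 mod 29 = (4 * 27) mod 29 = 21
  27^4 mod 29 = (21 * 27) mod 29 = 16
Result: A = 16.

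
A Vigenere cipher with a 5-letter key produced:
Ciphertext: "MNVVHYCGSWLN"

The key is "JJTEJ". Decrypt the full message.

Step 1: Key 'JJTEJ' has length 5. Extended key: JJTEJJJTEJJJ
Step 2: Decrypt each position:
  M(12) - J(9) = 3 = D
  N(13) - J(9) = 4 = E
  V(21) - T(19) = 2 = C
  V(21) - E(4) = 17 = R
  H(7) - J(9) = 24 = Y
  Y(24) - J(9) = 15 = P
  C(2) - J(9) = 19 = T
  G(6) - T(19) = 13 = N
  S(18) - E(4) = 14 = O
  W(22) - J(9) = 13 = N
  L(11) - J(9) = 2 = C
  N(13) - J(9) = 4 = E
Plaintext: DECRYPTNONCE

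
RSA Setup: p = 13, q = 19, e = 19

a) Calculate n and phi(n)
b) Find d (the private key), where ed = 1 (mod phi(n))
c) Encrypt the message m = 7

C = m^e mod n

Step 1: n = 13 * 19 = 247.
Step 2: phi(n) = (13-1)(19-1) = 12 * 18 = 216.
Step 3: Find d = 19^(-1) mod 216 = 91.
  Verify: 19 * 91 = 1729 = 1 (mod 216).
Step 4: C = 7^19 mod 247 = 45.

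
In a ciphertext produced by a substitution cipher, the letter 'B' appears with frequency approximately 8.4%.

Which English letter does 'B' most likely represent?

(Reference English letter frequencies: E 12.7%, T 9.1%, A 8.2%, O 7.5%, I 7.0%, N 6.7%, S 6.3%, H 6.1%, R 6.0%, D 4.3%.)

Step 1: The observed frequency is 8.4%.
Step 2: Compare with English frequencies:
  E: 12.7% (difference: 4.3%)
  T: 9.1% (difference: 0.7%)
  A: 8.2% (difference: 0.2%) <-- closest
  O: 7.5% (difference: 0.9%)
  I: 7.0% (difference: 1.4%)
  N: 6.7% (difference: 1.7%)
  S: 6.3% (difference: 2.1%)
  H: 6.1% (difference: 2.3%)
  R: 6.0% (difference: 2.4%)
  D: 4.3% (difference: 4.1%)
Step 3: 'B' most likely represents 'A' (frequency 8.2%).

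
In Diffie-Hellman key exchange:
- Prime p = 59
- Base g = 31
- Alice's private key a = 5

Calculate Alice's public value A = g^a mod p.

Step 1: A = g^a mod p = 31^5 mod 59.
  31^1 mod 59 = 31
  31^2 mod 59 = (31 * 31) mod 59 = 17
  31^3 mod 59 = (17 * 31) mod 59 = 55
  31^4 mod 59 = (55 * 31) mod 59 = 53
  31^5 mod 59 = (53 * 31) mod 59 = 50
Result: A = 50.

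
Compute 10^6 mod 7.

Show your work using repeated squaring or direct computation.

Step 1: Compute 10^6 mod 7 step by step, reducing modulo 7 at each step.
  10^1 mod 7 = 3
  10^2 mod 7 = (3 * 10) mod 7 = 2
  10^3 mod 7 = (2 * 10) mod 7 = 6
  10^4 mod 7 = (6 * 10) mod 7 = 4
  10^5 mod 7 = (4 * 10) mod 7 = 5
  10^6 mod 7 = (5 * 10) mod 7 = 1
Step 2: Result = 1.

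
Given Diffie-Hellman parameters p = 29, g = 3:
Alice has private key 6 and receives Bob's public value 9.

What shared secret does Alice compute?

Step 1: s = B^a mod p = 9^6 mod 29.
  9^1 mod 29 = 9
  9^2 mod 29 = (9 * 9) mod 29 = 23
  9^3 mod 29 = (23 * 9) mod 29 = 4
  9^4 mod 29 = (4 * 9) mod 29 = 7
  9^5 mod 29 = (7 * 9) mod 29 = 5
  9^6 mod 29 = (5 * 9) mod 29 = 16
Result: shared secret = 16.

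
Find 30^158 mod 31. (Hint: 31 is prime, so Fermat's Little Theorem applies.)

Step 1: Since 31 is prime, by Fermat's Little Theorem: 30^30 = 1 (mod 31).
Step 2: Reduce exponent: 158 mod 30 = 8.
Step 3: So 30^158 = 30^8 (mod 31).
Step 4: 30^8 mod 31 = 1.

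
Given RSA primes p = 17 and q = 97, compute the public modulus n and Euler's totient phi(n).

Step 1: n = p * q = 17 * 97 = 1649.
Step 2: phi(n) = (p-1)(q-1) = 16 * 96 = 1536.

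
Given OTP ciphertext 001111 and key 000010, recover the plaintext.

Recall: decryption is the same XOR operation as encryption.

Step 1: XOR ciphertext with key:
  Ciphertext: 001111
  Key:        000010
  XOR:        001101
Step 2: Plaintext = 001101 = 13 in decimal.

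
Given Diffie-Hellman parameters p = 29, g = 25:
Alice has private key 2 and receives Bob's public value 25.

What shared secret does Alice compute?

Step 1: s = B^a mod p = 25^2 mod 29.
  25^1 mod 29 = 25
  25^2 mod 29 = (25 * 25) mod 29 = 16
Result: shared secret = 16.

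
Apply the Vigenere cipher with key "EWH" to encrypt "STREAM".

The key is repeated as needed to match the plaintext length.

Step 1: Repeat key to match plaintext length:
  Plaintext: STREAM
  Key:       EWHEWH
Step 2: Encrypt each letter:
  S(18) + E(4) = (18+4) mod 26 = 22 = W
  T(19) + W(22) = (19+22) mod 26 = 15 = P
  R(17) + H(7) = (17+7) mod 26 = 24 = Y
  E(4) + E(4) = (4+4) mod 26 = 8 = I
  A(0) + W(22) = (0+22) mod 26 = 22 = W
  M(12) + H(7) = (12+7) mod 26 = 19 = T
Ciphertext: WPYIWT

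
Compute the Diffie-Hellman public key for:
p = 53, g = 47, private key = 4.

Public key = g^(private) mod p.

Step 1: A = g^a mod p = 47^4 mod 53.
  47^1 mod 53 = 47
  47^2 mod 53 = (47 * 47) mod 53 = 36
  47^3 mod 53 = (36 * 47) mod 53 = 49
  47^4 mod 53 = (49 * 47) mod 53 = 24
Result: A = 24.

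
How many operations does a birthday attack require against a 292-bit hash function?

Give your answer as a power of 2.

Step 1: The birthday paradox gives collision probability ~50% after sqrt(2^n) = 2^(n/2) hashes.
Step 2: For 292-bit output: 2^(292/2) = 2^146.
Step 3: Approximately 2^146 hash computations needed.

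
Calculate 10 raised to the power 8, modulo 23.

Step 1: Compute 10^8 mod 23 step by step, reducing modulo 23 at each step.
  10^1 mod 23 = 10
  10^2 mod 23 = (10 * 10) mod 23 = 8
  10^3 mod 23 = (8 * 10) mod 23 = 11
  10^4 mod 23 = (11 * 10) mod 23 = 18
  10^5 mod 23 = (18 * 10) mod 23 = 19
  10^6 mod 23 = (19 * 10) mod 23 = 6
  10^7 mod 23 = (6 * 10) mod 23 = 14
  10^8 mod 23 = (14 * 10) mod 23 = 2
Step 2: Result = 2.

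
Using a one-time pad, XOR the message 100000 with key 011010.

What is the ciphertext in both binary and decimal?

Step 1: Write out the XOR operation bit by bit:
  Message: 100000
  Key:     011010
  XOR:     111010
Step 2: Convert to decimal: 111010 = 58.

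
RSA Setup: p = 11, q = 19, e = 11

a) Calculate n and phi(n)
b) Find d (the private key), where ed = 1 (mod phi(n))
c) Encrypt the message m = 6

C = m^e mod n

Step 1: n = 11 * 19 = 209.
Step 2: phi(n) = (11-1)(19-1) = 10 * 18 = 180.
Step 3: Find d = 11^(-1) mod 180 = 131.
  Verify: 11 * 131 = 1441 = 1 (mod 180).
Step 4: C = 6^11 mod 209 = 17.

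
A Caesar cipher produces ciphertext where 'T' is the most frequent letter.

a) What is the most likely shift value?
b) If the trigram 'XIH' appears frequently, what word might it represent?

Step 1: In English, 'E' is the most frequent letter (12.7%).
Step 2: The most frequent ciphertext letter is 'T' (position 19).
Step 3: Shift = (19 - 4) mod 26 = 15.
Step 4: Decrypt 'XIH' by shifting back 15:
  X -> I
  I -> T
  H -> S
Step 5: 'XIH' decrypts to 'ITS'.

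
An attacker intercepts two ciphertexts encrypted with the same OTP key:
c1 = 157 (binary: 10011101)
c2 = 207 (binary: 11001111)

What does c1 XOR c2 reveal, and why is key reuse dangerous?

Step 1: c1 XOR c2 = (m1 XOR k) XOR (m2 XOR k).
Step 2: By XOR associativity/commutativity: = m1 XOR m2 XOR k XOR k = m1 XOR m2.
Step 3: 10011101 XOR 11001111 = 01010010 = 82.
Step 4: The key cancels out! An attacker learns m1 XOR m2 = 82, revealing the relationship between plaintexts.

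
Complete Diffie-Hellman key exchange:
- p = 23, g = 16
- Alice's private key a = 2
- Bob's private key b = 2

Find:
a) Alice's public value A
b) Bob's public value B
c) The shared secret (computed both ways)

Step 1: A = g^a mod p = 16^2 mod 23 = 3.
Step 2: B = g^b mod p = 16^2 mod 23 = 3.
Step 3: Alice computes s = B^a mod p = 3^2 mod 23 = 9.
Step 4: Bob computes s = A^b mod p = 3^2 mod 23 = 9.
Both sides agree: shared secret = 9.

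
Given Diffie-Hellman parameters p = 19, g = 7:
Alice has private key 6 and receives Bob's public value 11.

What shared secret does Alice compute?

Step 1: s = B^a mod p = 11^6 mod 19.
  11^1 mod 19 = 11
  11^2 mod 19 = (11 * 11) mod 19 = 7
  11^3 mod 19 = (7 * 11) mod 19 = 1
  11^4 mod 19 = (1 * 11) mod 19 = 11
  11^5 mod 19 = (11 * 11) mod 19 = 7
  11^6 mod 19 = (7 * 11) mod 19 = 1
Result: shared secret = 1.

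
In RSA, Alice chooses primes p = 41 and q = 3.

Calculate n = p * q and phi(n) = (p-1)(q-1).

Step 1: n = p * q = 41 * 3 = 123.
Step 2: phi(n) = (p-1)(q-1) = 40 * 2 = 80.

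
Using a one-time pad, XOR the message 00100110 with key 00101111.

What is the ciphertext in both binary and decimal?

Step 1: Write out the XOR operation bit by bit:
  Message: 00100110
  Key:     00101111
  XOR:     00001001
Step 2: Convert to decimal: 00001001 = 9.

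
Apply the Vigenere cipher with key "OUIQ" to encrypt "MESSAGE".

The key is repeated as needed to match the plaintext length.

Step 1: Repeat key to match plaintext length:
  Plaintext: MESSAGE
  Key:       OUIQOUI
Step 2: Encrypt each letter:
  M(12) + O(14) = (12+14) mod 26 = 0 = A
  E(4) + U(20) = (4+20) mod 26 = 24 = Y
  S(18) + I(8) = (18+8) mod 26 = 0 = A
  S(18) + Q(16) = (18+16) mod 26 = 8 = I
  A(0) + O(14) = (0+14) mod 26 = 14 = O
  G(6) + U(20) = (6+20) mod 26 = 0 = A
  E(4) + I(8) = (4+8) mod 26 = 12 = M
Ciphertext: AYAIOAM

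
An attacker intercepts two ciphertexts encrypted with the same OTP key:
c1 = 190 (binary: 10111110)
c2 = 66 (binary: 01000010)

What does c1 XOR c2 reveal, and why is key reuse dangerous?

Step 1: c1 XOR c2 = (m1 XOR k) XOR (m2 XOR k).
Step 2: By XOR associativity/commutativity: = m1 XOR m2 XOR k XOR k = m1 XOR m2.
Step 3: 10111110 XOR 01000010 = 11111100 = 252.
Step 4: The key cancels out! An attacker learns m1 XOR m2 = 252, revealing the relationship between plaintexts.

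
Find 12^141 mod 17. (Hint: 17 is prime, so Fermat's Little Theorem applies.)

Step 1: Since 17 is prime, by Fermat's Little Theorem: 12^16 = 1 (mod 17).
Step 2: Reduce exponent: 141 mod 16 = 13.
Step 3: So 12^141 = 12^13 (mod 17).
Step 4: 12^13 mod 17 = 14.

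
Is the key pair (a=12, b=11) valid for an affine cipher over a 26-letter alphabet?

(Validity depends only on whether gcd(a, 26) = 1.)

Step 1: Compute gcd(12, 26).
Step 2: gcd(12, 26) = 2.
Since gcd = 2 != 1, 12 shares a common factor with 26, so it cannot be used.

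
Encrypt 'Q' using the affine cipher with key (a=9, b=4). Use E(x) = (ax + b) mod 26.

Step 1: Convert 'Q' to number: x = 16.
Step 2: E(16) = (9 * 16 + 4) mod 26 = 148 mod 26 = 18.
Step 3: Convert 18 back to letter: S.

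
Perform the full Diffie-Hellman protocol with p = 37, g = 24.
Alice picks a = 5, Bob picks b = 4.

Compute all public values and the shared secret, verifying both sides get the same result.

Step 1: A = g^a mod p = 24^5 mod 37 = 2.
Step 2: B = g^b mod p = 24^4 mod 37 = 34.
Step 3: Alice computes s = B^a mod p = 34^5 mod 37 = 16.
Step 4: Bob computes s = A^b mod p = 2^4 mod 37 = 16.
Both sides agree: shared secret = 16.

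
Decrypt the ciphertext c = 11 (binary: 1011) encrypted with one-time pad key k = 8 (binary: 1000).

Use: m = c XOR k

Step 1: XOR ciphertext with key:
  Ciphertext: 1011
  Key:        1000
  XOR:        0011
Step 2: Plaintext = 0011 = 3 in decimal.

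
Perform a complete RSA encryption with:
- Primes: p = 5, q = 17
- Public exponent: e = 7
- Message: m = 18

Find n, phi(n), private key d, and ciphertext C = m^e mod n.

Step 1: n = 5 * 17 = 85.
Step 2: phi(n) = (5-1)(17-1) = 4 * 16 = 64.
Step 3: Find d = 7^(-1) mod 64 = 55.
  Verify: 7 * 55 = 385 = 1 (mod 64).
Step 4: C = 18^7 mod 85 = 52.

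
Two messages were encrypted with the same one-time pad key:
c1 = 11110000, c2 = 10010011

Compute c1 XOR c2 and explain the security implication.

Step 1: c1 XOR c2 = (m1 XOR k) XOR (m2 XOR k).
Step 2: By XOR associativity/commutativity: = m1 XOR m2 XOR k XOR k = m1 XOR m2.
Step 3: 11110000 XOR 10010011 = 01100011 = 99.
Step 4: The key cancels out! An attacker learns m1 XOR m2 = 99, revealing the relationship between plaintexts.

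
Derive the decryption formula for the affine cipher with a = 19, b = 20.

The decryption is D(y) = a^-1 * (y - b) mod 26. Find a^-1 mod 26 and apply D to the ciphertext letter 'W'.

Step 1: Find a^-1, the modular inverse of 19 mod 26.
Step 2: We need 19 * a^-1 = 1 (mod 26).
Step 3: 19 * 11 = 209 = 8 * 26 + 1, so a^-1 = 11.
Step 4: D(y) = 11(y - 20) mod 26.
Step 5: Apply to 'W' (y = 22): D(22) = 11 * (22 - 20) mod 26 = 11 * 2 mod 26 = 22 -> 'W'.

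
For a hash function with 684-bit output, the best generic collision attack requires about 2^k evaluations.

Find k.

Step 1: The hash has a 684-bit output.
Step 2: Collision resistance means it should be infeasible to find any x != y with h(x) = h(y).
By the birthday bound, a generic collision search succeeds after about sqrt(2^684) = 2^(684/2) = 2^342 evaluations.
Step 3: Security level = 342 bits.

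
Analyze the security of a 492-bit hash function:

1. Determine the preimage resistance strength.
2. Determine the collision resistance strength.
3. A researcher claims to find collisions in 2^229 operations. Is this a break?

Step 1: Preimage resistance requires brute-force of 2^492 operations.
Step 2: Collision resistance (birthday bound) = 2^(492/2) = 2^246.
Step 3: The claimed attack costs 2^229 operations.
Step 4: Since 2^229 < 2^246, the claimed attack beats the generic birthday bound, so collision resistance is broken.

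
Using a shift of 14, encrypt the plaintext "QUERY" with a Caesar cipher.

Step 1: For each letter, shift forward by 14 positions (mod 26).
  Q (position 16) -> position (16+14) mod 26 = 4 -> E
  U (position 20) -> position (20+14) mod 26 = 8 -> I
  E (position 4) -> position (4+14) mod 26 = 18 -> S
  R (position 17) -> position (17+14) mod 26 = 5 -> F
  Y (position 24) -> position (24+14) mod 26 = 12 -> M
Result: EISFM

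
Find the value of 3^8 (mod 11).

Step 1: Compute 3^8 mod 11 step by step, reducing modulo 11 at each step.
  3^1 mod 11 = 3
  3^2 mod 11 = (3 * 3) mod 11 = 9
  3^3 mod 11 = (9 * 3) mod 11 = 5
  3^4 mod 11 = (5 * 3) mod 11 = 4
  3^5 mod 11 = (4 * 3) mod 11 = 1
  3^6 mod 11 = (1 * 3) mod 11 = 3
  3^7 mod 11 = (3 * 3) mod 11 = 9
  3^8 mod 11 = (9 * 3) mod 11 = 5
Step 2: Result = 5.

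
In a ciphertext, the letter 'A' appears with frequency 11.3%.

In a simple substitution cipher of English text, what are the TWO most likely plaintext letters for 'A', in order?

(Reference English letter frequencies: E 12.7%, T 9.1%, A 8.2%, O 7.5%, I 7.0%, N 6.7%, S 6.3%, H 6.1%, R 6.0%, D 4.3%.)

Step 1: Observed frequency of 'A' is 11.3%.
Step 2: Compute distances to each reference frequency and sort:
  E (12.7%): difference = 1.4% <-- BEST
  T (9.1%): difference = 2.2% <-- RUNNER-UP
  A (8.2%): difference = 3.1%
  O (7.5%): difference = 3.8%
  I (7.0%): difference = 4.3%
Step 3: Most likely is 'E' (12.7%, diff 1.4%); second most likely is 'T' (9.1%, diff 2.2%).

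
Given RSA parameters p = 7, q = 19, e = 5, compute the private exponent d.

Step 1: n = 7 * 19 = 133.
Step 2: phi(n) = 6 * 18 = 108.
Step 3: Find d such that 5 * d = 1 (mod 108).
Step 4: d = 5^(-1) mod 108 = 65.
Verification: 5 * 65 = 325 = 3 * 108 + 1.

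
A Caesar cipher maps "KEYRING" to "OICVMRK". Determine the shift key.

Step 1: Compare first letters: K (position 10) -> O (position 14).
Step 2: Shift = (14 - 10) mod 26 = 4.
The shift value is 4.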